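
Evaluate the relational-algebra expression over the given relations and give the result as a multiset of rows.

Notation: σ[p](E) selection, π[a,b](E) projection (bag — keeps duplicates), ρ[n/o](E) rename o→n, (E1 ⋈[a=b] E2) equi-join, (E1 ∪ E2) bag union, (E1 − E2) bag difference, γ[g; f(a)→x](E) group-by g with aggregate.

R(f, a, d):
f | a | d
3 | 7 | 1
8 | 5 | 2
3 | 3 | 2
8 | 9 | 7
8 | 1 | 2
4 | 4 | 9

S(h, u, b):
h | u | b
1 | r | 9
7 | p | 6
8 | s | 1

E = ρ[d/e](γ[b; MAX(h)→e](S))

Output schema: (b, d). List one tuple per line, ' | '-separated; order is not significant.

Row counts bottom-up:
  S → 3
  γ[b; MAX(h)→e](S) → 3
  ρ[d/e](γ[b; MAX(h)→e](S)) → 3

== RESULT ==
b | d
1 | 8
6 | 7
9 | 1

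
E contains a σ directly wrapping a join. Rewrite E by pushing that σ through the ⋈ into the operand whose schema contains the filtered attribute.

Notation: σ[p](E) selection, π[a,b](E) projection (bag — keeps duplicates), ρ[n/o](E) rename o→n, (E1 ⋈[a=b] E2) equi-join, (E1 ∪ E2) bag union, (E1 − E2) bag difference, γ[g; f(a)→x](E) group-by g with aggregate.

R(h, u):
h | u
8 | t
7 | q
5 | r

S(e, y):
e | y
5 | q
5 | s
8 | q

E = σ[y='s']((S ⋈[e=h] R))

σ filters on y, owned by the left side.
E' = (σ[y='s'](S) ⋈[e=h] R)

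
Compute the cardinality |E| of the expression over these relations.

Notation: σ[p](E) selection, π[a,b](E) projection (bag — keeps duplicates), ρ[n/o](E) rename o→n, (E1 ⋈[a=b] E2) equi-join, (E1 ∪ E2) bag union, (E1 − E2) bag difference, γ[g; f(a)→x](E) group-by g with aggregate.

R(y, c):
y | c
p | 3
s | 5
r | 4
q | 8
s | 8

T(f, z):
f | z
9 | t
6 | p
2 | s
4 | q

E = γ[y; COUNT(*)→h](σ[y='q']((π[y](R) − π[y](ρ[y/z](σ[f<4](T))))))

Subexpression sizes:
  R → 5
  π[y](R) → 5
  T → 4
  σ[f<4](T) → 1
  ρ[y/z](σ[f<4](T)) → 1
  π[y](ρ[y/z](σ[f<4](T))) → 1
  (π[y](R) − π[y](ρ[y/z](σ[f<4](T)))) → 4
  σ[y='q']((π[y](R) − π[y](ρ[y/z](σ[f<4](T))))) → 1
  γ[y; COUNT(*)→h](σ[y='q']((π[y](R) − π[y](ρ[y/z](σ[f<4](T)))))) → 1

|E| = 1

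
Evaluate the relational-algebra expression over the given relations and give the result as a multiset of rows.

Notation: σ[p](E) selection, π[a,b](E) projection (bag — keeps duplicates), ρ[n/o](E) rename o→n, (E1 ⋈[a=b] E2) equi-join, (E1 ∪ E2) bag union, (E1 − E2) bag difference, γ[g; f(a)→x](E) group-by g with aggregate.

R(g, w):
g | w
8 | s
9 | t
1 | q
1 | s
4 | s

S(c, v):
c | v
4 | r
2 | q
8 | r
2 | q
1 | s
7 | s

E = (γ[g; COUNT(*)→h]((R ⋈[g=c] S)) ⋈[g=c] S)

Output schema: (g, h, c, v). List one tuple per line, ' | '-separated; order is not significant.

Subexpression sizes:
  R → 5
  S → 6
  (R ⋈[g=c] S) → 4
  γ[g; COUNT(*)→h]((R ⋈[g=c] S)) → 3
  S → 6
  (γ[g; COUNT(*)→h]((R ⋈[g=c] S)) ⋈[g=c] S) → 3

== RESULT ==
g | h | c | v
1 | 2 | 1 | s
4 | 1 | 4 | r
8 | 1 | 8 | r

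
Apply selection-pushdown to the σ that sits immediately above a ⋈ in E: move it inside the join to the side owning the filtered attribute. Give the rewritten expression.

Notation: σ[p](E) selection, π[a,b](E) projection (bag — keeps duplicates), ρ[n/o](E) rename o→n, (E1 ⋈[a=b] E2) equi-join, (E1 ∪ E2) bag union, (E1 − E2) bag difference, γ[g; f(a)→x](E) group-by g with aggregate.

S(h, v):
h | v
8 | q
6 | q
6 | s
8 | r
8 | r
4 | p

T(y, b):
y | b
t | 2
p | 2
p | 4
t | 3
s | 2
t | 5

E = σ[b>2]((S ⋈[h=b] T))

σ filters on b, owned by the right side.
E' = (S ⋈[h=b] σ[b>2](T))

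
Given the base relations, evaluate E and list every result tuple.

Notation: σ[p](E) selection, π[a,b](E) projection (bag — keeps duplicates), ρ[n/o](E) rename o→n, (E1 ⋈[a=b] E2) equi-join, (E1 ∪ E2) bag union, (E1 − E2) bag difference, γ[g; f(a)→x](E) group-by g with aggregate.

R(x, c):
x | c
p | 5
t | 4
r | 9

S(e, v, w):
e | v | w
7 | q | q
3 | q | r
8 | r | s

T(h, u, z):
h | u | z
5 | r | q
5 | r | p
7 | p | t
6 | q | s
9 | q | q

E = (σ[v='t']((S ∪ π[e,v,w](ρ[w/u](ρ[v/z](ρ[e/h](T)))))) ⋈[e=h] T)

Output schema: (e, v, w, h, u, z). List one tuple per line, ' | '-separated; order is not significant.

Stepwise |·|:
  S → 3
  T → 5
  ρ[e/h](T) → 5
  ρ[v/z](ρ[e/h](T)) → 5
  ρ[w/u](ρ[v/z](ρ[e/h](T))) → 5
  π[e,v,w](ρ[w/u](ρ[v/z](ρ[e/h](T)))) → 5
  (S ∪ π[e,v,w](ρ[w/u](ρ[v/z](ρ[e/h](T))))) → 8
  σ[v='t']((S ∪ π[e,v,w](ρ[w/u](ρ[v/z](ρ[e/h](T)))))) → 1
  T → 5
  (σ[v='t']((S ∪ π[e,v,w](ρ[w/u](ρ[v/z](ρ[e/h](T)))))) ⋈[e=h] T) → 1

== RESULT ==
e | v | w | h | u | z
7 | t | p | 7 | p | t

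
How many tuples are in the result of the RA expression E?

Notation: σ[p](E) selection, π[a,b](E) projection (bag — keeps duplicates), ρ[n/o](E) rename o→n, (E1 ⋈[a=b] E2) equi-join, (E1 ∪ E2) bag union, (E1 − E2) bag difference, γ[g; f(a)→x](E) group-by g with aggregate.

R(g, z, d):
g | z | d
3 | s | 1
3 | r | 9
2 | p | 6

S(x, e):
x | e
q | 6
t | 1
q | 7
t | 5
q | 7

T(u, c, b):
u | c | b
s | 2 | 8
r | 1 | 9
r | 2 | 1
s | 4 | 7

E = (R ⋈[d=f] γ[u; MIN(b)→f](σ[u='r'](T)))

Subexpression sizes:
  R → 3
  T → 4
  σ[u='r'](T) → 2
  γ[u; MIN(b)→f](σ[u='r'](T)) → 1
  (R ⋈[d=f] γ[u; MIN(b)→f](σ[u='r'](T))) → 1

|E| = 1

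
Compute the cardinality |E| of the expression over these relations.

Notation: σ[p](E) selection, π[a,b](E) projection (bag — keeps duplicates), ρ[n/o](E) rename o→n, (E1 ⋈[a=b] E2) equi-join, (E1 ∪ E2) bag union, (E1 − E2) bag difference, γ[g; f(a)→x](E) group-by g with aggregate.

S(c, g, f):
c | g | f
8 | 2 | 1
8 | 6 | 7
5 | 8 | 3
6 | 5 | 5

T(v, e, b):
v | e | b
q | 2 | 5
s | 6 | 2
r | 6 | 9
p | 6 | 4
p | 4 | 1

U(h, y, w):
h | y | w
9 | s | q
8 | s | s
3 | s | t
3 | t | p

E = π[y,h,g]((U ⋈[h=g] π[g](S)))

Per-node cardinality:
  U → 4
  S → 4
  π[g](S) → 4
  (U ⋈[h=g] π[g](S)) → 1
  π[y,h,g]((U ⋈[h=g] π[g](S))) → 1

|E| = 1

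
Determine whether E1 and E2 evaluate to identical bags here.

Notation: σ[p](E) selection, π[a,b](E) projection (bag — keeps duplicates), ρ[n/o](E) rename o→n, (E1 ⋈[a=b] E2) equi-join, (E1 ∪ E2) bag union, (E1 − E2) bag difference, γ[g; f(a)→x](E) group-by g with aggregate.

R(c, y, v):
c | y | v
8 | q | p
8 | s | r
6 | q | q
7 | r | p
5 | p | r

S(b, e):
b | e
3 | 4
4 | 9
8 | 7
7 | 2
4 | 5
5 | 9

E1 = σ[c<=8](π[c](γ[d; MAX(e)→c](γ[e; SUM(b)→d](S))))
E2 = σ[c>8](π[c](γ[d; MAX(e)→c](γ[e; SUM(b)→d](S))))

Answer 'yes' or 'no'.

E1 subexpression sizes:
  S → 6
  γ[e; SUM(b)→d](S) → 5
  γ[d; MAX(e)→c](γ[e; SUM(b)→d](S)) → 5
  π[c](γ[d; MAX(e)→c](γ[e; SUM(b)→d](S))) → 5
  σ[c<=8](π[c](γ[d; MAX(e)→c](γ[e; SUM(b)→d](S)))) → 4
E2 subexpression sizes:
  S → 6
  γ[e; SUM(b)→d](S) → 5
  γ[d; MAX(e)→c](γ[e; SUM(b)→d](S)) → 5
  π[c](γ[d; MAX(e)→c](γ[e; SUM(b)→d](S))) → 5
  σ[c>8](π[c](γ[d; MAX(e)→c](γ[e; SUM(b)→d](S)))) → 1

E1 result:
c
2
4
5
7
E2 result:
c
9
Witness: (7,) appears 1× in E1 but 0× in E2.

no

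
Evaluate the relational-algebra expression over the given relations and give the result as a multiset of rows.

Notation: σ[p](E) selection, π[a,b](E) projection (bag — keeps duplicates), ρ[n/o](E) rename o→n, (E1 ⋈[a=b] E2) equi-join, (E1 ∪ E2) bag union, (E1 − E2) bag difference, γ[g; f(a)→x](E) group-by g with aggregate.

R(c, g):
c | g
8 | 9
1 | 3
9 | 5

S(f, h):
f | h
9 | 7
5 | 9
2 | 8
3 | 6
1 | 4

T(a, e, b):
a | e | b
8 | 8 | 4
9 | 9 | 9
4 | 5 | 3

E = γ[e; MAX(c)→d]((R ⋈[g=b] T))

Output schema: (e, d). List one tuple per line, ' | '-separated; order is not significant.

Row counts bottom-up:
  R → 3
  T → 3
  (R ⋈[g=b] T) → 2
  γ[e; MAX(c)→d]((R ⋈[g=b] T)) → 2

== RESULT ==
e | d
5 | 1
9 | 8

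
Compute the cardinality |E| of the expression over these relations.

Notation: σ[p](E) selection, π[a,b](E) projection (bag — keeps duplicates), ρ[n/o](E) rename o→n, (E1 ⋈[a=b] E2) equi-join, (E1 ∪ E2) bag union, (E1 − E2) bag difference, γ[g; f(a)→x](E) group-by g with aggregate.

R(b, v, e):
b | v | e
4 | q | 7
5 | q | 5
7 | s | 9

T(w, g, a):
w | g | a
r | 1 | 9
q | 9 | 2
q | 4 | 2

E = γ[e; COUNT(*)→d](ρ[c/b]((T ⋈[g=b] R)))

Subexpression sizes:
  T → 3
  R → 3
  (T ⋈[g=b] R) → 1
  ρ[c/b]((T ⋈[g=b] R)) → 1
  γ[e; COUNT(*)→d](ρ[c/b]((T ⋈[g=b] R))) → 1

|E| = 1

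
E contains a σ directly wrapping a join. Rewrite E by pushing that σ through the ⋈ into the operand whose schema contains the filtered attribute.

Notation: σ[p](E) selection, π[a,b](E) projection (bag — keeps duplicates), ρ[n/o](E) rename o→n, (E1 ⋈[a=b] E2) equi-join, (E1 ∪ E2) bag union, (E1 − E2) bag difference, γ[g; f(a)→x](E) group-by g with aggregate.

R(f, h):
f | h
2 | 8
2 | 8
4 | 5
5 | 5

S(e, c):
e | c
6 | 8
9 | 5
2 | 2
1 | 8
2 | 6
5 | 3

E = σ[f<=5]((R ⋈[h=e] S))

σ filters on f, owned by the left side.
E' = (σ[f<=5](R) ⋈[h=e] S)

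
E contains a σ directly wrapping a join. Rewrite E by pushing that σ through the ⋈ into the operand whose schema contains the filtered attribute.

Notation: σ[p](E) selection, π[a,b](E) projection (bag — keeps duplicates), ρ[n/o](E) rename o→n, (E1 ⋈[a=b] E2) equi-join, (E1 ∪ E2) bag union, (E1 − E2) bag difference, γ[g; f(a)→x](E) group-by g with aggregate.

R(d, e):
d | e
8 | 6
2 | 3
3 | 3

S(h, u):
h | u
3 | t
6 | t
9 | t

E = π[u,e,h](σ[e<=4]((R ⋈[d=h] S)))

σ filters on e, owned by the left side.
E' = π[u,e,h]((σ[e<=4](R) ⋈[d=h] S))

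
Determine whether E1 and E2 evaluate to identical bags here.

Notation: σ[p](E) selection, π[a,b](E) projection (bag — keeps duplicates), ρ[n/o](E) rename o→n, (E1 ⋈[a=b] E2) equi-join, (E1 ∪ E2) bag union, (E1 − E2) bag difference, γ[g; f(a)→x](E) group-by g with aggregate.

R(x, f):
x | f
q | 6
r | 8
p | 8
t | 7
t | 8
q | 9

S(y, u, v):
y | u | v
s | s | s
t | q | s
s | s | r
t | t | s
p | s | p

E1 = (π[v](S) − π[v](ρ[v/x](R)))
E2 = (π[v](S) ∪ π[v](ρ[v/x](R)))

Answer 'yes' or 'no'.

E1 per-node cardinality:
  S → 5
  π[v](S) → 5
  R → 6
  ρ[v/x](R) → 6
  π[v](ρ[v/x](R)) → 6
  (π[v](S) − π[v](ρ[v/x](R))) → 3
E2 per-node cardinality:
  S → 5
  π[v](S) → 5
  R → 6
  ρ[v/x](R) → 6
  π[v](ρ[v/x](R)) → 6
  (π[v](S) ∪ π[v](ρ[v/x](R))) → 11

E1 result:
v
s
s
s
E2 result:
v
p
p
q
q
r
r
s
s
s
t
t
Witness: ('t',) appears 0× in E1 but 2× in E2.

no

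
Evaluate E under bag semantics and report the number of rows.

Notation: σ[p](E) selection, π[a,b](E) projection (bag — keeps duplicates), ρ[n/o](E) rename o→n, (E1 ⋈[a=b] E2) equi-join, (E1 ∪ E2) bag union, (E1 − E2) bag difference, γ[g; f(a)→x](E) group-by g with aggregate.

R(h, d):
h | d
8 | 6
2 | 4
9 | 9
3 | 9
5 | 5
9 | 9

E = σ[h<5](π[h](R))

Per-node cardinality:
  R → 6
  π[h](R) → 6
  σ[h<5](π[h](R)) → 2

|E| = 2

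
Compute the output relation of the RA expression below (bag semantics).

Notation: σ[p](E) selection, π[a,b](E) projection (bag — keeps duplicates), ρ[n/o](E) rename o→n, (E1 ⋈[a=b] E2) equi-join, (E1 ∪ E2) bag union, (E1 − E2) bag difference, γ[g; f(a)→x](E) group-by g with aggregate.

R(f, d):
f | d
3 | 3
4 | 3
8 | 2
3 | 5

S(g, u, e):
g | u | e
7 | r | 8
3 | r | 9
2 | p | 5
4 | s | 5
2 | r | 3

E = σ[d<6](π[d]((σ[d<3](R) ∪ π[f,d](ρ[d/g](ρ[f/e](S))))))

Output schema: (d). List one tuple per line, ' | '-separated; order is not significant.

Subexpression sizes:
  R → 4
  σ[d<3](R) → 1
  S → 5
  ρ[f/e](S) → 5
  ρ[d/g](ρ[f/e](S)) → 5
  π[f,d](ρ[d/g](ρ[f/e](S))) → 5
  (σ[d<3](R) ∪ π[f,d](ρ[d/g](ρ[f/e](S)))) → 6
  π[d]((σ[d<3](R) ∪ π[f,d](ρ[d/g](ρ[f/e](S))))) → 6
  σ[d<6](π[d]((σ[d<3](R) ∪ π[f,d](ρ[d/g](ρ[f/e](S)))))) → 5

== RESULT ==
d
2
2
2
3
4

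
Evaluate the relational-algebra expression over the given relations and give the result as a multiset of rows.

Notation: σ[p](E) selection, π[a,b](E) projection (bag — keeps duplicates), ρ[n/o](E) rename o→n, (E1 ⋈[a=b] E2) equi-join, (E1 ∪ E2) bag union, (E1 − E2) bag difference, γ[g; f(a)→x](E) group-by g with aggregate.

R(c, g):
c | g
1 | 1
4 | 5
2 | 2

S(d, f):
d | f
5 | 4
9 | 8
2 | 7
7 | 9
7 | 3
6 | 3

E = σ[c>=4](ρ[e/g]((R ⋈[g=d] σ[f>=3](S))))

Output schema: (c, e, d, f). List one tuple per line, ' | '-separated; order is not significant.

Stepwise |·|:
  R → 3
  S → 6
  σ[f>=3](S) → 6
  (R ⋈[g=d] σ[f>=3](S)) → 2
  ρ[e/g]((R ⋈[g=d] σ[f>=3](S))) → 2
  σ[c>=4](ρ[e/g]((R ⋈[g=d] σ[f>=3](S)))) → 1

== RESULT ==
c | e | d | f
4 | 5 | 5 | 4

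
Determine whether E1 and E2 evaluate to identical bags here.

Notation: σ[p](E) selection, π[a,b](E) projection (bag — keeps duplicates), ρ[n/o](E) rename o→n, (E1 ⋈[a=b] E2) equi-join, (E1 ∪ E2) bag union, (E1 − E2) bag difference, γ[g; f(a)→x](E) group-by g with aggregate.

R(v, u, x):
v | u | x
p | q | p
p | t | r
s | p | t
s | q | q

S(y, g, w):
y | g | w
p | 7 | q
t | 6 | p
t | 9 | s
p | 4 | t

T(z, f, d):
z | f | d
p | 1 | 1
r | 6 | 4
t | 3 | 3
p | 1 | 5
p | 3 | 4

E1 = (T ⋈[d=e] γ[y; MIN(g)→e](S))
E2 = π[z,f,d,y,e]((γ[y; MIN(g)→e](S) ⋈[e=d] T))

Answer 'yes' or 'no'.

E1 per-node cardinality:
  T → 5
  S → 4
  γ[y; MIN(g)→e](S) → 2
  (T ⋈[d=e] γ[y; MIN(g)→e](S)) → 2
E2 per-node cardinality:
  S → 4
  γ[y; MIN(g)→e](S) → 2
  T → 5
  (γ[y; MIN(g)→e](S) ⋈[e=d] T) → 2
  π[z,f,d,y,e]((γ[y; MIN(g)→e](S) ⋈[e=d] T)) → 2

E1 and E2 produce the same multiset:
z | f | d | y | e
p | 3 | 4 | p | 4
r | 6 | 4 | p | 4

yes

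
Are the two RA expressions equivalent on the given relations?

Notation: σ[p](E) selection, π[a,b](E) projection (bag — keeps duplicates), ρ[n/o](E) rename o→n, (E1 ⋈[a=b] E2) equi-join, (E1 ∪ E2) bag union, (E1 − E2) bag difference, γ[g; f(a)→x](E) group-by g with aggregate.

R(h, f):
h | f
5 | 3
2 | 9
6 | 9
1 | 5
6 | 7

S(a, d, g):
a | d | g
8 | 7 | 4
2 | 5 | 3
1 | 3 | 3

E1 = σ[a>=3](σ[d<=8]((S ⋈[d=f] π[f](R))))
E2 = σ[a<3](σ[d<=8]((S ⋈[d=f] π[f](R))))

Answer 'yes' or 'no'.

E1 row counts bottom-up:
  S → 3
  R → 5
  π[f](R) → 5
  (S ⋈[d=f] π[f](R)) → 3
  σ[d<=8]((S ⋈[d=f] π[f](R))) → 3
  σ[a>=3](σ[d<=8]((S ⋈[d=f] π[f](R)))) → 1
E2 row counts bottom-up:
  S → 3
  R → 5
  π[f](R) → 5
  (S ⋈[d=f] π[f](R)) → 3
  σ[d<=8]((S ⋈[d=f] π[f](R))) → 3
  σ[a<3](σ[d<=8]((S ⋈[d=f] π[f](R)))) → 2

E1 result:
a | d | g | f
8 | 7 | 4 | 7
E2 result:
a | d | g | f
1 | 3 | 3 | 3
2 | 5 | 3 | 5
Witness: (8, 7, 4, 7) appears 1× in E1 but 0× in E2.

no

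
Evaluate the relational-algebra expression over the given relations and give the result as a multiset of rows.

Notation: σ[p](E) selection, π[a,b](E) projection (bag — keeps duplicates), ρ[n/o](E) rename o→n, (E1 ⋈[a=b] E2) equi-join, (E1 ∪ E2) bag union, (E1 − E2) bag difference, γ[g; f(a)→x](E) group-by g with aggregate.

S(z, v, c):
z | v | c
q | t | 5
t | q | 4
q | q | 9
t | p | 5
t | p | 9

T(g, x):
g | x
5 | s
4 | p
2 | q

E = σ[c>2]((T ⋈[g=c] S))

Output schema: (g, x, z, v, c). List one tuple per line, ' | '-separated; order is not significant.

Stepwise |·|:
  T → 3
  S → 5
  (T ⋈[g=c] S) → 3
  σ[c>2]((T ⋈[g=c] S)) → 3

== RESULT ==
g | x | z | v | c
4 | p | t | q | 4
5 | s | q | t | 5
5 | s | t | p | 5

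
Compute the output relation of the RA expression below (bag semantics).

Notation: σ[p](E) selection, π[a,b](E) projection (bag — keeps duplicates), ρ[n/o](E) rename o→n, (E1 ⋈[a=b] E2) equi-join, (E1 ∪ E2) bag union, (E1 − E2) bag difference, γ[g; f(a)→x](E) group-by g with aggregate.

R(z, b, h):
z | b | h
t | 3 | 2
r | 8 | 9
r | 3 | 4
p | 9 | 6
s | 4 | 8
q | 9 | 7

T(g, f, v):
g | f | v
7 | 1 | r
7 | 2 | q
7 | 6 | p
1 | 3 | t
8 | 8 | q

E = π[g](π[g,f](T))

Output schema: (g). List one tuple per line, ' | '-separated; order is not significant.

Per-node cardinality:
  T → 5
  π[g,f](T) → 5
  π[g](π[g,f](T)) → 5

== RESULT ==
g
1
7
7
7
8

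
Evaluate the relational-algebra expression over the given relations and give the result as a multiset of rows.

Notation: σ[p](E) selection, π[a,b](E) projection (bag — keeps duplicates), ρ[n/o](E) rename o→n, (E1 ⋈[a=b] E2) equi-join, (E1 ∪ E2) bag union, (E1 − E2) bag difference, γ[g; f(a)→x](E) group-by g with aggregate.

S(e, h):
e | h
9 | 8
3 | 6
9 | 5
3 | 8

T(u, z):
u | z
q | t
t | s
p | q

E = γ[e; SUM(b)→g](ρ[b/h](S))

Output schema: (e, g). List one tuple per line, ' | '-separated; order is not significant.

Subexpression sizes:
  S → 4
  ρ[b/h](S) → 4
  γ[e; SUM(b)→g](ρ[b/h](S)) → 2

== RESULT ==
e | g
3 | 14
9 | 13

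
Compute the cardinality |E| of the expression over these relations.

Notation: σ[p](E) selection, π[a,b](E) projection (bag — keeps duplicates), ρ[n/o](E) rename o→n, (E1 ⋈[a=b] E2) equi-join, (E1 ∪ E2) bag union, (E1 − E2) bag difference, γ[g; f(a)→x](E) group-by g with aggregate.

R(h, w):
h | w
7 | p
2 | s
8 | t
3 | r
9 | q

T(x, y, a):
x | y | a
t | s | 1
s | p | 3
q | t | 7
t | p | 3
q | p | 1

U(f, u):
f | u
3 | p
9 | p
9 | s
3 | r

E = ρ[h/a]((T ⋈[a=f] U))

Subexpression sizes:
  T → 5
  U → 4
  (T ⋈[a=f] U) → 4
  ρ[h/a]((T ⋈[a=f] U)) → 4

|E| = 4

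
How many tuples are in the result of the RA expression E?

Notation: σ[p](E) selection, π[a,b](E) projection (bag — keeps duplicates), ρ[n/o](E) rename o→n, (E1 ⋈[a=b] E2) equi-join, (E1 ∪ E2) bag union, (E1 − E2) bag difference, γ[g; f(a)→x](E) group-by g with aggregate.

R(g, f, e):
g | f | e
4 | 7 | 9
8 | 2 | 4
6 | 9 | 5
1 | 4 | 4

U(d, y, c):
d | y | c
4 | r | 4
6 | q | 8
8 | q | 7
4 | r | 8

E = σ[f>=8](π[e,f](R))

Per-node cardinality:
  R → 4
  π[e,f](R) → 4
  σ[f>=8](π[e,f](R)) → 1

|E| = 1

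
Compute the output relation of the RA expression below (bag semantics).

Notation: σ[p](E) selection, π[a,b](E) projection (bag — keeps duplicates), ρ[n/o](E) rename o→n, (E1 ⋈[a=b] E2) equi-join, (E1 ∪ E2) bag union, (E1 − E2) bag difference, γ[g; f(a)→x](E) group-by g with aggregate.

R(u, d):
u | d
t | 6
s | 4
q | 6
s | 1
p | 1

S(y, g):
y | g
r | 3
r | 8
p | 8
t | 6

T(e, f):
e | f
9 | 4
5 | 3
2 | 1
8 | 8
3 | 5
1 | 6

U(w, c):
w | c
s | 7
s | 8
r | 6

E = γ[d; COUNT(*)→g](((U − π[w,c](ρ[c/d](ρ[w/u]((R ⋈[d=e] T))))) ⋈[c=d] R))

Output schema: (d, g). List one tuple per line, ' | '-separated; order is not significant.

Row counts bottom-up:
  U → 3
  R → 5
  T → 6
  (R ⋈[d=e] T) → 2
  ρ[w/u]((R ⋈[d=e] T)) → 2
  ρ[c/d](ρ[w/u]((R ⋈[d=e] T))) → 2
  π[w,c](ρ[c/d](ρ[w/u]((R ⋈[d=e] T)))) → 2
  (U − π[w,c](ρ[c/d](ρ[w/u]((R ⋈[d=e] T))))) → 3
  R → 5
  ((U − π[w,c](ρ[c/d](ρ[w/u]((R ⋈[d=e] T))))) ⋈[c=d] R) → 2
  γ[d; COUNT(*)→g](((U − π[w,c](ρ[c/d](ρ[w/u]((R ⋈[d=e] T))))) ⋈[c=d] R)) → 1

== RESULT ==
d | g
6 | 2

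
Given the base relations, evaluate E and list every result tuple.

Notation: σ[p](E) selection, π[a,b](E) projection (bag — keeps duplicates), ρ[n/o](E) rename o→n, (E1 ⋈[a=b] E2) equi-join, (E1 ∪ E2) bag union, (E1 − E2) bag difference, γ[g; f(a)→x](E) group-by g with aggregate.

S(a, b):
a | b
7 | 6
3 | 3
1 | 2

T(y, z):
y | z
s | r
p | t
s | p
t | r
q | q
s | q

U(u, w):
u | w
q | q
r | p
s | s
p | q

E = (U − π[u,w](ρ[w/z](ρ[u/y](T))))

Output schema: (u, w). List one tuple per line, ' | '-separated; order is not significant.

Per-node cardinality:
  U → 4
  T → 6
  ρ[u/y](T) → 6
  ρ[w/z](ρ[u/y](T)) → 6
  π[u,w](ρ[w/z](ρ[u/y](T))) → 6
  (U − π[u,w](ρ[w/z](ρ[u/y](T)))) → 3

== RESULT ==
u | w
p | q
r | p
s | s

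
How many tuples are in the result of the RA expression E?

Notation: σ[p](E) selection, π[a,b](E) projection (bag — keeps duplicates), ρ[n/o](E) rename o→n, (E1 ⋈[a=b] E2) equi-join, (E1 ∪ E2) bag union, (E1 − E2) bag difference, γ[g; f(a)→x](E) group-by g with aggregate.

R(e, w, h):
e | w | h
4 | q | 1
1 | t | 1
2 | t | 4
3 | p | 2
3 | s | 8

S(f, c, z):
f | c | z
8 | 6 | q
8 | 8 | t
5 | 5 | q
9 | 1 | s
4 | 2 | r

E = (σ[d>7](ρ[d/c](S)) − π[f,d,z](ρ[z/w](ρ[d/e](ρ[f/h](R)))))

Per-node cardinality:
  S → 5
  ρ[d/c](S) → 5
  σ[d>7](ρ[d/c](S)) → 1
  R → 5
  ρ[f/h](R) → 5
  ρ[d/e](ρ[f/h](R)) → 5
  ρ[z/w](ρ[d/e](ρ[f/h](R))) → 5
  π[f,d,z](ρ[z/w](ρ[d/e](ρ[f/h](R)))) → 5
  (σ[d>7](ρ[d/c](S)) − π[f,d,z](ρ[z/w](ρ[d/e](ρ[f/h](R))))) → 1

|E| = 1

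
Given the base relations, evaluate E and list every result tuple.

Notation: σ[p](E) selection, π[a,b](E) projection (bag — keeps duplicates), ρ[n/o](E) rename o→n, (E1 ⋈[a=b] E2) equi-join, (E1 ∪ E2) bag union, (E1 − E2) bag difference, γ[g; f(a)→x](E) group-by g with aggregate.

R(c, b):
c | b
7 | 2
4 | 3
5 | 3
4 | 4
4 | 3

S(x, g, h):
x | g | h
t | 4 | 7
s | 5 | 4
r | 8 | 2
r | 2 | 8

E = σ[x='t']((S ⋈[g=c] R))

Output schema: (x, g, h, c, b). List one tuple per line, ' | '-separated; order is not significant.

Per-node cardinality:
  S → 4
  R → 5
  (S ⋈[g=c] R) → 4
  σ[x='t']((S ⋈[g=c] R)) → 3

== RESULT ==
x | g | h | c | b
t | 4 | 7 | 4 | 3
t | 4 | 7 | 4 | 3
t | 4 | 7 | 4 | 4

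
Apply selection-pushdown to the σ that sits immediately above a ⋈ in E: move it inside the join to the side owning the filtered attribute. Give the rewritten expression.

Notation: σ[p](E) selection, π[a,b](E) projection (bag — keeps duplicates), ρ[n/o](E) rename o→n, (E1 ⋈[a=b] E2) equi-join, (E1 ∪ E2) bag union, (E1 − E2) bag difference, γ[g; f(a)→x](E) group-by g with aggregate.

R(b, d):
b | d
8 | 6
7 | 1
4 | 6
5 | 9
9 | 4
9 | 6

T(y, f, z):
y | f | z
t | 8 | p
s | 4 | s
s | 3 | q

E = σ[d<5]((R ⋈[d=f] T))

σ filters on d, owned by the left side.
E' = (σ[d<5](R) ⋈[d=f] T)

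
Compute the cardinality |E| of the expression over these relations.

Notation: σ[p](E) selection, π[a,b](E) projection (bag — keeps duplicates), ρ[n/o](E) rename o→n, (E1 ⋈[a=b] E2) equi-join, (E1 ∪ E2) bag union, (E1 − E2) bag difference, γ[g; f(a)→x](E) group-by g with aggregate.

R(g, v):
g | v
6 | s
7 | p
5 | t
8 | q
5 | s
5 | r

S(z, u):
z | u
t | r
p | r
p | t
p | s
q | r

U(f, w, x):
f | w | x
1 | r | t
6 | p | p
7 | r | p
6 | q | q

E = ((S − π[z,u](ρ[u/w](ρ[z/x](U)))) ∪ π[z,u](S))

Stepwise |·|:
  S → 5
  U → 4
  ρ[z/x](U) → 4
  ρ[u/w](ρ[z/x](U)) → 4
  π[z,u](ρ[u/w](ρ[z/x](U))) → 4
  (S − π[z,u](ρ[u/w](ρ[z/x](U)))) → 3
  S → 5
  π[z,u](S) → 5
  ((S − π[z,u](ρ[u/w](ρ[z/x](U)))) ∪ π[z,u](S)) → 8

|E| = 8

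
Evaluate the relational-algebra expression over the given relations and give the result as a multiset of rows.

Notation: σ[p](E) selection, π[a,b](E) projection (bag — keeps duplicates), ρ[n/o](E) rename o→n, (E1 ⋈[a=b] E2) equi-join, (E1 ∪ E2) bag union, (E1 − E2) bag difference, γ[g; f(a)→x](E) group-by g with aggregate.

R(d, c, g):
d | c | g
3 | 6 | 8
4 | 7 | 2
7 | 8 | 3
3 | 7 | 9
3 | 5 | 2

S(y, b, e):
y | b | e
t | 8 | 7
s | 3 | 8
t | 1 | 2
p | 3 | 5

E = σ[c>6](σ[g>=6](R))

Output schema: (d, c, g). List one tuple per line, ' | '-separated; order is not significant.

Per-node cardinality:
  R → 5
  σ[g>=6](R) → 2
  σ[c>6](σ[g>=6](R)) → 1

== RESULT ==
d | c | g
3 | 7 | 9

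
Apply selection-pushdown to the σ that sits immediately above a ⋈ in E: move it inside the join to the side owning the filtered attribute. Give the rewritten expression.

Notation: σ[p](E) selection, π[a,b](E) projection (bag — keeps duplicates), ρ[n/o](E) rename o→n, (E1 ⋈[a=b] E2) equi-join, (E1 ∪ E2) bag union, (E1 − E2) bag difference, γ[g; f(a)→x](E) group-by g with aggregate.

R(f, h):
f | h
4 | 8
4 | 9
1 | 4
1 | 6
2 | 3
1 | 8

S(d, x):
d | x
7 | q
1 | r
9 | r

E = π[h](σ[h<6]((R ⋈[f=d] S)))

σ filters on h, owned by the left side.
E' = π[h]((σ[h<6](R) ⋈[f=d] S))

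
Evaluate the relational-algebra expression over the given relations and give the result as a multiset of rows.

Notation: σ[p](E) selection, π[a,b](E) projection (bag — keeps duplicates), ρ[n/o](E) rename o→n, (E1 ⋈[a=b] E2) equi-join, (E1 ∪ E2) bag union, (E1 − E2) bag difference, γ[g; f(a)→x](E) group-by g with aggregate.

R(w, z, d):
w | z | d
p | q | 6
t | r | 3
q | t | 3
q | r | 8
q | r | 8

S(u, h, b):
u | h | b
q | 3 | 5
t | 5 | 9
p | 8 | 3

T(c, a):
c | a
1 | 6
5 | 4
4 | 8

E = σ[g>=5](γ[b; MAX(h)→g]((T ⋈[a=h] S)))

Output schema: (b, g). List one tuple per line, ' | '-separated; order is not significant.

Per-node cardinality:
  T → 3
  S → 3
  (T ⋈[a=h] S) → 1
  γ[b; MAX(h)→g]((T ⋈[a=h] S)) → 1
  σ[g>=5](γ[b; MAX(h)→g]((T ⋈[a=h] S))) → 1

== RESULT ==
b | g
3 | 8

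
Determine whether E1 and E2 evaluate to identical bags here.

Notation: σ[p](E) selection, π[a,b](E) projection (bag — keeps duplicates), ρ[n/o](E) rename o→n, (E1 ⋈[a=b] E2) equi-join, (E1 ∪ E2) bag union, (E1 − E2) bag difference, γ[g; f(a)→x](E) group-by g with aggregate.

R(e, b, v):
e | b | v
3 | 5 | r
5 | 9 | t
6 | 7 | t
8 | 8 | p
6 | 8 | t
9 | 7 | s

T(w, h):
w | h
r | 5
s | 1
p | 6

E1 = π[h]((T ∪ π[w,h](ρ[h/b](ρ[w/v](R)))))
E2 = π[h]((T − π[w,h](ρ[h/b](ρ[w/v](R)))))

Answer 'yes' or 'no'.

E1 row counts bottom-up:
  T → 3
  R → 6
  ρ[w/v](R) → 6
  ρ[h/b](ρ[w/v](R)) → 6
  π[w,h](ρ[h/b](ρ[w/v](R))) → 6
  (T ∪ π[w,h](ρ[h/b](ρ[w/v](R)))) → 9
  π[h]((T ∪ π[w,h](ρ[h/b](ρ[w/v](R))))) → 9
E2 row counts bottom-up:
  T → 3
  R → 6
  ρ[w/v](R) → 6
  ρ[h/b](ρ[w/v](R)) → 6
  π[w,h](ρ[h/b](ρ[w/v](R))) → 6
  (T − π[w,h](ρ[h/b](ρ[w/v](R)))) → 2
  π[h]((T − π[w,h](ρ[h/b](ρ[w/v](R))))) → 2

E1 result:
h
1
5
5
6
7
7
8
8
9
E2 result:
h
1
6
Witness: (7,) appears 2× in E1 but 0× in E2.

no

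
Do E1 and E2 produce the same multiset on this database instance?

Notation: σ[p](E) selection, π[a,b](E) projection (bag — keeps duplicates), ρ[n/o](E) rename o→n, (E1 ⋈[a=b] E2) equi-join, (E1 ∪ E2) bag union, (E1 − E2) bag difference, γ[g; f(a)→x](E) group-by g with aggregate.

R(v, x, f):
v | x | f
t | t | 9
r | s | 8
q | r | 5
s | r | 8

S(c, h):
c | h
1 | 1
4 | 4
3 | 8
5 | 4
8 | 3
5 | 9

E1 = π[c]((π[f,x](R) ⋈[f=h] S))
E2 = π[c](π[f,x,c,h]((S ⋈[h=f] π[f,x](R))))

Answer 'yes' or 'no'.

E1 per-node cardinality:
  R → 4
  π[f,x](R) → 4
  S → 6
  (π[f,x](R) ⋈[f=h] S) → 3
  π[c]((π[f,x](R) ⋈[f=h] S)) → 3
E2 per-node cardinality:
  S → 6
  R → 4
  π[f,x](R) → 4
  (S ⋈[h=f] π[f,x](R)) → 3
  π[f,x,c,h]((S ⋈[h=f] π[f,x](R))) → 3
  π[c](π[f,x,c,h]((S ⋈[h=f] π[f,x](R)))) → 3

E1 and E2 produce the same multiset:
c
3
3
5

yes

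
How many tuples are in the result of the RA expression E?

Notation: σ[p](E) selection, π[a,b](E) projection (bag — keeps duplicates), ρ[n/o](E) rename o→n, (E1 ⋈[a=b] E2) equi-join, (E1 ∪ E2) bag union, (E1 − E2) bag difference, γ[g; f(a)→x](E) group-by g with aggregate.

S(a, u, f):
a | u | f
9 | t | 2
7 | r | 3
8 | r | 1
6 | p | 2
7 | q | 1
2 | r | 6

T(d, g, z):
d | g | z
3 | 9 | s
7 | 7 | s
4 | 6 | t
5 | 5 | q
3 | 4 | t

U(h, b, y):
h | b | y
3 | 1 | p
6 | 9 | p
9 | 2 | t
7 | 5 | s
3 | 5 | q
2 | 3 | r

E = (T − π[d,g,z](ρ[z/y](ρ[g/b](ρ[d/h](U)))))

Row counts bottom-up:
  T → 5
  U → 6
  ρ[d/h](U) → 6
  ρ[g/b](ρ[d/h](U)) → 6
  ρ[z/y](ρ[g/b](ρ[d/h](U))) → 6
  π[d,g,z](ρ[z/y](ρ[g/b](ρ[d/h](U)))) → 6
  (T − π[d,g,z](ρ[z/y](ρ[g/b](ρ[d/h](U))))) → 5

|E| = 5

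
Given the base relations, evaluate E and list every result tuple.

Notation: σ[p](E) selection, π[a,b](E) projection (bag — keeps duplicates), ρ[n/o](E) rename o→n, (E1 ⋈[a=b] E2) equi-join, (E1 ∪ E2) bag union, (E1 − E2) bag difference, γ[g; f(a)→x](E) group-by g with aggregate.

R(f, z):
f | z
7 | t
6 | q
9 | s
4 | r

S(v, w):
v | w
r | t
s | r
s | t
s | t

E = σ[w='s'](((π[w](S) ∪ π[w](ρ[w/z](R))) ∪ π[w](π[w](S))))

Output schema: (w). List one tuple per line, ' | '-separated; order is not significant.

Stepwise |·|:
  S → 4
  π[w](S) → 4
  R → 4
  ρ[w/z](R) → 4
  π[w](ρ[w/z](R)) → 4
  (π[w](S) ∪ π[w](ρ[w/z](R))) → 8
  S → 4
  π[w](S) → 4
  π[w](π[w](S)) → 4
  ((π[w](S) ∪ π[w](ρ[w/z](R))) ∪ π[w](π[w](S))) → 12
  σ[w='s'](((π[w](S) ∪ π[w](ρ[w/z](R))) ∪ π[w](π[w](S)))) → 1

== RESULT ==
w
s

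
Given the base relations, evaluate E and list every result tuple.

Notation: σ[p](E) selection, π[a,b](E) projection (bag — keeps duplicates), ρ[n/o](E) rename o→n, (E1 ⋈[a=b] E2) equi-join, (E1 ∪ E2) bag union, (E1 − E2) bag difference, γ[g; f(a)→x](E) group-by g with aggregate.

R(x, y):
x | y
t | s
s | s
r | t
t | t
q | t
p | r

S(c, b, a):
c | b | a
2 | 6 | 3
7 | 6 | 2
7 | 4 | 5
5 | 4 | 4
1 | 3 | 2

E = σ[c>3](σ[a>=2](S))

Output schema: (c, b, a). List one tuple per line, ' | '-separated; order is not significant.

Row counts bottom-up:
  S → 5
  σ[a>=2](S) → 5
  σ[c>3](σ[a>=2](S)) → 3

== RESULT ==
c | b | a
5 | 4 | 4
7 | 4 | 5
7 | 6 | 2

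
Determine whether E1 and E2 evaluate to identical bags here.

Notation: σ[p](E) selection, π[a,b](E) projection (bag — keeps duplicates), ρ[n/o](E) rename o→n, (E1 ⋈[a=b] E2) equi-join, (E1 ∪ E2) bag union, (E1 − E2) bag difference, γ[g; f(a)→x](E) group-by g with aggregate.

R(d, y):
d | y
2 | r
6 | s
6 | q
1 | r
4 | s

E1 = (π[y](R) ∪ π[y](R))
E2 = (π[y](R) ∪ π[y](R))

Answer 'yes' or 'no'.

E1 stepwise |·|:
  R → 5
  π[y](R) → 5
  R → 5
  π[y](R) → 5
  (π[y](R) ∪ π[y](R)) → 10
E2 stepwise |·|:
  R → 5
  π[y](R) → 5
  R → 5
  π[y](R) → 5
  (π[y](R) ∪ π[y](R)) → 10

E1 and E2 produce the same multiset:
y
q
q
r
r
r
r
s
s
s
s

yes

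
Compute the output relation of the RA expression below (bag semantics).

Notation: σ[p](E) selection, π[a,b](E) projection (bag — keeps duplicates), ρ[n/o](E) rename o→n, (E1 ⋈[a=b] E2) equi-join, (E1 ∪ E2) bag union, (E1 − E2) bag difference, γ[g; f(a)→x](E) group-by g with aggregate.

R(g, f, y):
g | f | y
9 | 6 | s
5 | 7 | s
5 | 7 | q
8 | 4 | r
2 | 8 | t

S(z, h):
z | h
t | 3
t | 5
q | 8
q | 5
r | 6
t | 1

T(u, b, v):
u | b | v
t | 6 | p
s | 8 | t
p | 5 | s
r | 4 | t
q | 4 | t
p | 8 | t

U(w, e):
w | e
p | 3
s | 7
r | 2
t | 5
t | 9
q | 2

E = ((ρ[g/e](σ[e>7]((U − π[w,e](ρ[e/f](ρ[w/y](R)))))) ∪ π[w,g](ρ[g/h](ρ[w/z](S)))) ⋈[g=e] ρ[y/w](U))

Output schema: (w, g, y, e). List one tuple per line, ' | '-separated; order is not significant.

Row counts bottom-up:
  U → 6
  R → 5
  ρ[w/y](R) → 5
  ρ[e/f](ρ[w/y](R)) → 5
  π[w,e](ρ[e/f](ρ[w/y](R))) → 5
  (U − π[w,e](ρ[e/f](ρ[w/y](R)))) → 5
  σ[e>7]((U − π[w,e](ρ[e/f](ρ[w/y](R))))) → 1
  ρ[g/e](σ[e>7]((U − π[w,e](ρ[e/f](ρ[w/y](R)))))) → 1
  S → 6
  ρ[w/z](S) → 6
  ρ[g/h](ρ[w/z](S)) → 6
  π[w,g](ρ[g/h](ρ[w/z](S))) → 6
  (ρ[g/e](σ[e>7]((U − π[w,e](ρ[e/f](ρ[w/y](R)))))) ∪ π[w,g](ρ[g/h](ρ[w/z](S)))) → 7
  U → 6
  ρ[y/w](U) → 6
  ((ρ[g/e](σ[e>7]((U − π[w,e](ρ[e/f](ρ[w/y](R)))))) ∪ π[w,g](ρ[g/h](ρ[w/z](S)))) ⋈[g=e] ρ[y/w](U)) → 4

== RESULT ==
w | g | y | e
q | 5 | t | 5
t | 3 | p | 3
t | 5 | t | 5
t | 9 | t | 9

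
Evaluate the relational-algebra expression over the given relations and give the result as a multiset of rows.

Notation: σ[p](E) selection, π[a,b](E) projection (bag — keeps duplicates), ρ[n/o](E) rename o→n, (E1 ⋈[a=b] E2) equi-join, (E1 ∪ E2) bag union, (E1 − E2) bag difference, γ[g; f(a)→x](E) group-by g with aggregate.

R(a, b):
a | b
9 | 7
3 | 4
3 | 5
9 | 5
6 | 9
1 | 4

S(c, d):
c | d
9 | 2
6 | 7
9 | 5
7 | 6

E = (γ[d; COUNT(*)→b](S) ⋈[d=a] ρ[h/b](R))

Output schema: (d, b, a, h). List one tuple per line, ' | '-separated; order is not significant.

Stepwise |·|:
  S → 4
  γ[d; COUNT(*)→b](S) → 4
  R → 6
  ρ[h/b](R) → 6
  (γ[d; COUNT(*)→b](S) ⋈[d=a] ρ[h/b](R)) → 1

== RESULT ==
d | b | a | h
6 | 1 | 6 | 9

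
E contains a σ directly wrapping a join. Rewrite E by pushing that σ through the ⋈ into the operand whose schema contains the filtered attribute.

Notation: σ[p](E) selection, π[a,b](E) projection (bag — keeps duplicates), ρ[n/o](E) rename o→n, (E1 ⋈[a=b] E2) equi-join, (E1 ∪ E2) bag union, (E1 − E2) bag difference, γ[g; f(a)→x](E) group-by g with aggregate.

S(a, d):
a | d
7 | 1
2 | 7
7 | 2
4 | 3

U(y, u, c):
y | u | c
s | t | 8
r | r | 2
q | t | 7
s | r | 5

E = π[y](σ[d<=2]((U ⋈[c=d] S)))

σ filters on d, owned by the right side.
E' = π[y]((U ⋈[c=d] σ[d<=2](S)))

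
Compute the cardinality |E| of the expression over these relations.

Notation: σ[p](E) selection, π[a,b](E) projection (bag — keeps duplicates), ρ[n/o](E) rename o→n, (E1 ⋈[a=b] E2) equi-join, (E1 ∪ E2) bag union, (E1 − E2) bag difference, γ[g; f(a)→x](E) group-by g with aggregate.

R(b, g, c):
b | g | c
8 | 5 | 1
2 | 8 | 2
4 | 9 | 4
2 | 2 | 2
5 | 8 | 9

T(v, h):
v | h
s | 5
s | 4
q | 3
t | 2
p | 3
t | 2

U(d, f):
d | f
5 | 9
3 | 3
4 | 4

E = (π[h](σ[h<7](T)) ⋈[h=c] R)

Per-node cardinality:
  T → 6
  σ[h<7](T) → 6
  π[h](σ[h<7](T)) → 6
  R → 5
  (π[h](σ[h<7](T)) ⋈[h=c] R) → 5

|E| = 5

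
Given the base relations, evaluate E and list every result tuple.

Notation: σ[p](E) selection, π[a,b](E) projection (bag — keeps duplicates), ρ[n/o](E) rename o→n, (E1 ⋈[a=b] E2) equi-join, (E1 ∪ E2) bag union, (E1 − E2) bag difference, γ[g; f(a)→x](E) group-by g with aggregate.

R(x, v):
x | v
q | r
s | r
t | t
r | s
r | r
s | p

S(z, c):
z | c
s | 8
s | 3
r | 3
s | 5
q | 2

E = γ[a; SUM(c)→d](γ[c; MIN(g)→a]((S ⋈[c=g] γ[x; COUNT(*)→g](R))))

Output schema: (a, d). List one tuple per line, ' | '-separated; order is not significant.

Row counts bottom-up:
  S → 5
  R → 6
  γ[x; COUNT(*)→g](R) → 4
  (S ⋈[c=g] γ[x; COUNT(*)→g](R)) → 2
  γ[c; MIN(g)→a]((S ⋈[c=g] γ[x; COUNT(*)→g](R))) → 1
  γ[a; SUM(c)→d](γ[c; MIN(g)→a]((S ⋈[c=g] γ[x; COUNT(*)→g](R)))) → 1

== RESULT ==
a | d
2 | 2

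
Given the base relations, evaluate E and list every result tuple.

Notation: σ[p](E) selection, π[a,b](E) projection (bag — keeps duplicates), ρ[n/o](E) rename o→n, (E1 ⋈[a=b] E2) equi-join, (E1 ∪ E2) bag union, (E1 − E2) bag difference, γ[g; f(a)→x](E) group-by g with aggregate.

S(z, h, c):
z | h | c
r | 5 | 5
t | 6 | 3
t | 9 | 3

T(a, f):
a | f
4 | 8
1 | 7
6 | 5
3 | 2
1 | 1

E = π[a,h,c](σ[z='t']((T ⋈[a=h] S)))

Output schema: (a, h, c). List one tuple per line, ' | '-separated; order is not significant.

Per-node cardinality:
  T → 5
  S → 3
  (T ⋈[a=h] S) → 1
  σ[z='t']((T ⋈[a=h] S)) → 1
  π[a,h,c](σ[z='t']((T ⋈[a=h] S))) → 1

== RESULT ==
a | h | c
6 | 6 | 3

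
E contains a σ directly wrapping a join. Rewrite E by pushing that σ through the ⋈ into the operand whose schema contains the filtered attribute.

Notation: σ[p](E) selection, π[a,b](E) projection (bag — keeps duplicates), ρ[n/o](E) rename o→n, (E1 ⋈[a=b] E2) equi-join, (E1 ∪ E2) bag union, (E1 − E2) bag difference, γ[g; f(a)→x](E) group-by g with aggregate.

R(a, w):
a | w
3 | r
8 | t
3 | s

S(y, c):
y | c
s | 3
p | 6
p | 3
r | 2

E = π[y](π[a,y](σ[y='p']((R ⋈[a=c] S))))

σ filters on y, owned by the right side.
E' = π[y](π[a,y]((R ⋈[a=c] σ[y='p'](S))))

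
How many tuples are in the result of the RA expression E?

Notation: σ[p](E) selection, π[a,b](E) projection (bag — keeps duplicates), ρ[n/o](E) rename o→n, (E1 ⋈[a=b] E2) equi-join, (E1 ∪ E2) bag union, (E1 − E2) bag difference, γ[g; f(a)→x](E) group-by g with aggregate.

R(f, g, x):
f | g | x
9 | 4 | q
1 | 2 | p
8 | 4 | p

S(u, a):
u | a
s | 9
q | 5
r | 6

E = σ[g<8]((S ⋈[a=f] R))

Stepwise |·|:
  S → 3
  R → 3
  (S ⋈[a=f] R) → 1
  σ[g<8]((S ⋈[a=f] R)) → 1

|E| = 1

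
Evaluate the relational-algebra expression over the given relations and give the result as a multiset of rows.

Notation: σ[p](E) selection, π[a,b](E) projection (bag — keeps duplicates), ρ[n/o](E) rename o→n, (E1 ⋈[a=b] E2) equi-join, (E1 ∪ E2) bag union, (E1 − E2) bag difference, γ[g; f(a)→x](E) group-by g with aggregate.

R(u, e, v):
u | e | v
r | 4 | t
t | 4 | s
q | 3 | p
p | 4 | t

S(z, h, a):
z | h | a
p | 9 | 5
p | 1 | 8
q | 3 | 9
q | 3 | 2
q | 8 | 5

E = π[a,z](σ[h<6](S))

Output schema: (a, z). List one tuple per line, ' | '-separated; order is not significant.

Stepwise |·|:
  S → 5
  σ[h<6](S) → 3
  π[a,z](σ[h<6](S)) → 3

== RESULT ==
a | z
2 | q
8 | p
9 | q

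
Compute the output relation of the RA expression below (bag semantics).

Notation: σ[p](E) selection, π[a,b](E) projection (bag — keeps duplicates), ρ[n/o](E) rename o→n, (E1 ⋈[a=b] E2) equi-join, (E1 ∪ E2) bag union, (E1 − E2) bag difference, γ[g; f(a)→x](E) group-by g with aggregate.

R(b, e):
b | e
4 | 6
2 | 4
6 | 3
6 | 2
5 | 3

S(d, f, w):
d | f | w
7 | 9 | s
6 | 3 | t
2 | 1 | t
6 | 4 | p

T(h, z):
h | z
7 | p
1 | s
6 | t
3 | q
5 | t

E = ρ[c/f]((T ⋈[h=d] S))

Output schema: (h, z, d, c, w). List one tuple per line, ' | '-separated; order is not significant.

Subexpression sizes:
  T → 5
  S → 4
  (T ⋈[h=d] S) → 3
  ρ[c/f]((T ⋈[h=d] S)) → 3

== RESULT ==
h | z | d | c | w
6 | t | 6 | 3 | t
6 | t | 6 | 4 | p
7 | p | 7 | 9 | s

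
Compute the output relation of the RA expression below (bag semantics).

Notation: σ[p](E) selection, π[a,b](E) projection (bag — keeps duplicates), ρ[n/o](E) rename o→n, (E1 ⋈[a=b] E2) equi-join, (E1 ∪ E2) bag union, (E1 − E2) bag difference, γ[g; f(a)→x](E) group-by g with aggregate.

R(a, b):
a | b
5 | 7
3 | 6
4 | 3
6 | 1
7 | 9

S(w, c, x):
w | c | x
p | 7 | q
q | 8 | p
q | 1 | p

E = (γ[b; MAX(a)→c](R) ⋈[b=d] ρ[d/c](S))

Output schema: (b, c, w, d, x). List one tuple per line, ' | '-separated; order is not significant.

Per-node cardinality:
  R → 5
  γ[b; MAX(a)→c](R) → 5
  S → 3
  ρ[d/c](S) → 3
  (γ[b; MAX(a)→c](R) ⋈[b=d] ρ[d/c](S)) → 2

== RESULT ==
b | c | w | d | x
1 | 6 | q | 1 | p
7 | 5 | p | 7 | q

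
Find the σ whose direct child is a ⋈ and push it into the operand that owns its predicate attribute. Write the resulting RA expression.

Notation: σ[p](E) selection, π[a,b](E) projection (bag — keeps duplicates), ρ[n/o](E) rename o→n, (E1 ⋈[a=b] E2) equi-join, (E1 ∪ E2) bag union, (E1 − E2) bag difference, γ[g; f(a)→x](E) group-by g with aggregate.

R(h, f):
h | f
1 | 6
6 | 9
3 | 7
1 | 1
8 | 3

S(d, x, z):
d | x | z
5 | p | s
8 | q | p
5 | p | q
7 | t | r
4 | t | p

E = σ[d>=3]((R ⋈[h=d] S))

σ filters on d, owned by the right side.
E' = (R ⋈[h=d] σ[d>=3](S))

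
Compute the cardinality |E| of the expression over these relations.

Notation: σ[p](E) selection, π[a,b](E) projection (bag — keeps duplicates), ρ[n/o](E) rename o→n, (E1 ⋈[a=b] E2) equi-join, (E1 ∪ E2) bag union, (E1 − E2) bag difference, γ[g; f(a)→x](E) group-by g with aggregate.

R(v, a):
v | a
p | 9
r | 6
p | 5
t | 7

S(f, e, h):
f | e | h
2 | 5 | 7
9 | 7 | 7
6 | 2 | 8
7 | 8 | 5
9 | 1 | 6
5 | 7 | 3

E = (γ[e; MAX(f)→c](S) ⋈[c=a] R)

Stepwise |·|:
  S → 6
  γ[e; MAX(f)→c](S) → 5
  R → 4
  (γ[e; MAX(f)→c](S) ⋈[c=a] R) → 4

|E| = 4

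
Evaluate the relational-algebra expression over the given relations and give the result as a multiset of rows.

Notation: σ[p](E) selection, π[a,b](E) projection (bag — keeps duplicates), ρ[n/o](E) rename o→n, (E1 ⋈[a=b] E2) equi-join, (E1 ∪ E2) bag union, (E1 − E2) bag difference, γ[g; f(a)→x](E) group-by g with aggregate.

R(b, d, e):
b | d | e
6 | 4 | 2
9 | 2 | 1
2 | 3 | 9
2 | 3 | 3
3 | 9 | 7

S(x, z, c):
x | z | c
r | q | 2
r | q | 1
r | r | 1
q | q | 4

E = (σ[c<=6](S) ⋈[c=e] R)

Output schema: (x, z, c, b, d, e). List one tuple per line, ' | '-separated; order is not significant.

Per-node cardinality:
  S → 4
  σ[c<=6](S) → 4
  R → 5
  (σ[c<=6](S) ⋈[c=e] R) → 3

== RESULT ==
x | z | c | b | d | e
r | q | 1 | 9 | 2 | 1
r | q | 2 | 6 | 4 | 2
r | r | 1 | 9 | 2 | 1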